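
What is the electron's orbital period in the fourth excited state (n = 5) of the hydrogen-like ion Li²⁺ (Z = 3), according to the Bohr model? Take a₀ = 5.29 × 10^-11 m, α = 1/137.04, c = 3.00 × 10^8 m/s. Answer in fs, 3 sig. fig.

r = n²a₀/Z = 5²·5.29 × 10^-11/3 = 4.41 × 10^-10 m
v = Zαc/n = 3·0.00730·3.00 × 10^8/5 = 1.31 × 10^6 m/s
T = 2πr/v = 2.11 × 10^-15 s = 2.11 fs

2.11 fs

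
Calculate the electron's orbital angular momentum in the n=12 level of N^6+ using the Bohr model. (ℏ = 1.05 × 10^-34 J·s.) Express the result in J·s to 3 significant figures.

1.26 × 10^-33 J·s

L_n = nℏ = 12 × 1.05 × 10^-34 = 1.26 × 10^-33 J·s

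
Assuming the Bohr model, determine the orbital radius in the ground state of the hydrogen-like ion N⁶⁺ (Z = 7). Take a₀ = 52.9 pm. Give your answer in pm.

7.56 pm

r_n = n²a₀/Z = 1² × 52.9 / 7
    = 1 × 52.9 / 7 = 7.56 pm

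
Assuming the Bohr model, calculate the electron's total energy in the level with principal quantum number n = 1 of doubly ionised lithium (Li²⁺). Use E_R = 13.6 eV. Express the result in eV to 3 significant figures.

-122 eV

E_n = −E_R·Z²/n² = −13.6 × 3²/1² = -122 eV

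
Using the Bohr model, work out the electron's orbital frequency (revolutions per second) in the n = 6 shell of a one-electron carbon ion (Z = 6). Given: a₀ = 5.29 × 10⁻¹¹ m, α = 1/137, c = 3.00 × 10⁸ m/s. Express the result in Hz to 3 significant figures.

1.10 × 10¹⁵ Hz

r = n²a₀/Z = 3.17 × 10⁻¹⁰ m, v = Zαc/n = 2.19 × 10⁶ m/s
f = v/(2πr) = 1.10 × 10¹⁵ Hz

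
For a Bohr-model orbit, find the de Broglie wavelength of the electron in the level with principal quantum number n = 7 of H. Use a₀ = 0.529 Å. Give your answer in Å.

The Bohr quantisation condition is nλ = 2πr_n.
r_n = n²a₀/Z = 25.9 Å
λ = 2πr_n/n = 2π·25.9/7 = 23.3 Å

23.3 Å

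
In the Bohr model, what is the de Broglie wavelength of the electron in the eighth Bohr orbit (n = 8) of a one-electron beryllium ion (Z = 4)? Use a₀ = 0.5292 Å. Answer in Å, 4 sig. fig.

6.650 Å

The Bohr quantisation condition is nλ = 2πr_n.
r_n = n²a₀/Z = 8.467 Å
λ = 2πr_n/n = 2π·8.467/8 = 6.650 Å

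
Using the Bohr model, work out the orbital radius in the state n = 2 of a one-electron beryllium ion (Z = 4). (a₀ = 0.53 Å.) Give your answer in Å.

0.53 Å

r_n = n²a₀/Z = 2² × 0.53 / 4
    = 4 × 0.53 / 4 = 0.53 Å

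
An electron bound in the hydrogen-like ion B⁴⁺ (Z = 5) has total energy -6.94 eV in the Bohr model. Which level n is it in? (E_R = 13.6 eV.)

7

E_n = −E_R Z²/n² ⇒ n² = E_R Z²/(−E_n) = 13.6 × 5² / 6.94 ≈ 48.99
n = 7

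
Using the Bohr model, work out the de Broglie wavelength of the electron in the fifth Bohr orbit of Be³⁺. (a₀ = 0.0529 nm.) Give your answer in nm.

The Bohr quantisation condition is nλ = 2πr_n.
r_n = n²a₀/Z = 0.331 nm
λ = 2πr_n/n = 2π·0.331/5 = 0.415 nm

0.415 nm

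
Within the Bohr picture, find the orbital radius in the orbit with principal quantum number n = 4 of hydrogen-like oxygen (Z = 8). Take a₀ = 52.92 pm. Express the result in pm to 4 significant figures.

r_n = n²a₀/Z = 4² × 52.92 / 8
    = 16 × 52.92 / 8 = 105.8 pm

105.8 pm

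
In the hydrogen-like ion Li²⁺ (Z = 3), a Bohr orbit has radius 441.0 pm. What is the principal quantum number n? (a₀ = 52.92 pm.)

r_n = n²a₀/Z ⇒ n² = rZ/a₀ = 441.0 × 3 / 52.92 ≈ 25.00
n = 5

5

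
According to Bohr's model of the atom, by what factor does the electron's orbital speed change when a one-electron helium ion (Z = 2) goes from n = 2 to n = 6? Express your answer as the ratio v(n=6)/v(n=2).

v ∝ Z^1 · n^-1; with Z fixed, v ∝ n^-1.
v(n=6)/v(n=2) = (6/2)^-1 = 1/3

1/3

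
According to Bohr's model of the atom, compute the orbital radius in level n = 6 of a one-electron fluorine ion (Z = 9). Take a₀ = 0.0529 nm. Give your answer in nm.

0.212 nm

r_n = n²a₀/Z = 6² × 0.0529 / 9
    = 36 × 0.0529 / 9 = 0.212 nm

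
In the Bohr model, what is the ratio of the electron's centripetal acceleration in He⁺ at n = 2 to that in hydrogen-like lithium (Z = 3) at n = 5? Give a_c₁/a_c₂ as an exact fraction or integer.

625/54

a_c ∝ Z^3 · n^-4
a_c₁/a_c₂ = (2/3)^3 · (2/5)^-4 = 625/54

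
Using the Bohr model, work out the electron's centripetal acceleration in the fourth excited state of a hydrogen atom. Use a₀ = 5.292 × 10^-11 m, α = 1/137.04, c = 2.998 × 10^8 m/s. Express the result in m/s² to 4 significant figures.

r = n²a₀/Z = 1.323 × 10^-9 m, v = Zαc/n = 4.375 × 10^5 m/s
a = v²/r = (4.375 × 10^5)² / 1.323 × 10^-9 = 1.447 × 10^20 m/s²

1.447 × 10^20 m/s²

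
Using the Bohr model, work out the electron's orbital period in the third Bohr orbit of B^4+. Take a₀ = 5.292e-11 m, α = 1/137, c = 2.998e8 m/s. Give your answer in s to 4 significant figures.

r = n²a₀/Z = 3²·5.292e-11/5 = 9.526e-11 m
v = Zαc/n = 5·0.007299·2.998e8/3 = 3.647e6 m/s
T = 2πr/v = 1.641e-16 s

1.641e-16 s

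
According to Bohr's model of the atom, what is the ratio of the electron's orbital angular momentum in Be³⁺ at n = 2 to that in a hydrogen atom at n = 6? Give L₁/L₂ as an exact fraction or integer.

1/3

L = nℏ is independent of Z.
L₁/L₂ = n₁/n₂ = 2/6 = 1/3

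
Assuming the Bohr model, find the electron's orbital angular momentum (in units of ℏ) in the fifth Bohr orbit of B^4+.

5

L_n = nℏ, so L/ℏ = n = 5.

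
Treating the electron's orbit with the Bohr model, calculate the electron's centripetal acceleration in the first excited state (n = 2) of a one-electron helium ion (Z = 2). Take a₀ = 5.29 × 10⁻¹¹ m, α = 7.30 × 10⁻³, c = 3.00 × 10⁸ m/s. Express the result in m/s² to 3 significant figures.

r = n²a₀/Z = 1.06 × 10⁻¹⁰ m, v = Zαc/n = 2.19 × 10⁶ m/s
a = v²/r = (2.19 × 10⁶)² / 1.06 × 10⁻¹⁰ = 4.53 × 10²² m/s²

4.53 × 10²² m/s²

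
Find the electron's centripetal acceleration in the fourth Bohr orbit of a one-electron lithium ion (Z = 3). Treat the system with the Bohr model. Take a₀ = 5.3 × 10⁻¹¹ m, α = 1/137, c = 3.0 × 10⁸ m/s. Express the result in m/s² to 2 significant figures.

9.5 × 10²¹ m/s²

r = n²a₀/Z = 2.8 × 10⁻¹⁰ m, v = Zαc/n = 1.6 × 10⁶ m/s
a = v²/r = (1.6 × 10⁶)² / 2.8 × 10⁻¹⁰ = 9.5 × 10²¹ m/s²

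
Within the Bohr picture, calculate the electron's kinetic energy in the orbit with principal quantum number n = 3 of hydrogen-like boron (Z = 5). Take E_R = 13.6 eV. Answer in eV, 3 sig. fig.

For a Coulomb orbit the virial theorem gives K = −E_n.
E_n = −E_R·Z²/n², so K = E_R·Z²/n² = 13.6 × 5²/3² = 37.8 eV

37.8 eV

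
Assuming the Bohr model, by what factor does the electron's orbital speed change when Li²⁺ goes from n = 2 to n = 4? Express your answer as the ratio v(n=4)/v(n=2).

1/2

v ∝ Z^1 · n^-1; with Z fixed, v ∝ n^-1.
v(n=4)/v(n=2) = (4/2)^-1 = 1/2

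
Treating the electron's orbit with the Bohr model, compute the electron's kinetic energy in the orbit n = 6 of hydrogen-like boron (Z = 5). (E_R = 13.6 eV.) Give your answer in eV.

9.44 eV

For a Coulomb orbit the virial theorem gives K = −E_n.
E_n = −E_R·Z²/n², so K = E_R·Z²/n² = 13.6 × 5²/6² = 9.44 eV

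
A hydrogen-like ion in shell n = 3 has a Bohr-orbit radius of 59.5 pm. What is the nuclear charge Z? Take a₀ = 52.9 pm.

r_n = n²a₀/Z ⇒ Z = n²a₀/r = 3² × 52.9 / 59.5 ≈ 8.00
Z = 8

8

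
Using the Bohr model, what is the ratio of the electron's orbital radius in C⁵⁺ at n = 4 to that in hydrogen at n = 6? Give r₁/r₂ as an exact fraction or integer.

r ∝ Z^-1 · n^2
r₁/r₂ = (6/1)^-1 · (4/6)^2 = 2/27

2/27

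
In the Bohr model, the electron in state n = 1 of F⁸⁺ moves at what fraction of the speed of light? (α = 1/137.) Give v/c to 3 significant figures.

v_n = Zαc/n, so v/c = Zα/n = 9 × 0.00730 / 1 = 0.0657

0.0657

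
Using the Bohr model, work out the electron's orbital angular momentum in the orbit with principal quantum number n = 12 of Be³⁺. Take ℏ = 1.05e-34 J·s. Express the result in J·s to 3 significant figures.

L_n = nℏ = 12 × 1.05e-34 = 1.26e-33 J·s

1.26e-33 J·s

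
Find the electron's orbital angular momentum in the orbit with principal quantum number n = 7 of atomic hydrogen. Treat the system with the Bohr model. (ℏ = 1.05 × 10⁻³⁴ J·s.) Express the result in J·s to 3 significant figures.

L_n = nℏ = 7 × 1.05 × 10⁻³⁴ = 7.35 × 10⁻³⁴ J·s

7.35 × 10⁻³⁴ J·s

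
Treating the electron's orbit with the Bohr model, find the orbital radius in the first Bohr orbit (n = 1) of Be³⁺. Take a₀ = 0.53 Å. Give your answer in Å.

r_n = n²a₀/Z = 1² × 0.53 / 4
    = 1 × 0.53 / 4 = 0.13 Å

0.13 Å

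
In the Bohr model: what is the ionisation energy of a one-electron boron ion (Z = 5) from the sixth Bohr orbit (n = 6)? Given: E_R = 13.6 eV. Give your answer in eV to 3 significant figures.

E_n = −E_R·Z²/n² = −13.6 × 5²/6² eV = -9.44 eV
Ionisation energy = −E_n = 9.44 eV

9.44 eV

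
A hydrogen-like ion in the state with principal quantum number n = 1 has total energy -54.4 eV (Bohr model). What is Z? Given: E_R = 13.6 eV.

E_n = −E_R Z²/n² ⇒ Z² = −E_n n²/E_R = 54.4 × 1² / 13.6 ≈ 4.00
Z = 2

2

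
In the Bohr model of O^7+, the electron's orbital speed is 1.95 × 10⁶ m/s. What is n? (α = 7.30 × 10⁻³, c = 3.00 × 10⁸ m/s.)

9

v_n = Zαc/n ⇒ n = Zαc/v = 8 × 0.00730 × 3.00 × 10⁸ / 1.95 × 10⁶ ≈ 8.98
n = 9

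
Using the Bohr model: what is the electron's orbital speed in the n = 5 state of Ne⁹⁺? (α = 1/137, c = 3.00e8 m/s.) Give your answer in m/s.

v_n = Zαc/n = 10 × 0.00730 × 3.00e8 / 5
    = 4.38e6 m/s

4.38e6 m/s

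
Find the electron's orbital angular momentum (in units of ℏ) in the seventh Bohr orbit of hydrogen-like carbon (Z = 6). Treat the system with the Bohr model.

7

L_n = nℏ, so L/ℏ = n = 7.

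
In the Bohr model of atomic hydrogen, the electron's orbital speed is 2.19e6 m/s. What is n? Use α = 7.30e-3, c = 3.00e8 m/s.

1

v_n = Zαc/n ⇒ n = Zαc/v = 1 × 0.00730 × 3.00e8 / 2.19e6 ≈ 1.00
n = 1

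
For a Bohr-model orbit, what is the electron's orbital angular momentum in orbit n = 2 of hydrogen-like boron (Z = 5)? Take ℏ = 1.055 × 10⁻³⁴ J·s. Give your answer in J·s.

L_n = nℏ = 2 × 1.055 × 10⁻³⁴ = 2.110 × 10⁻³⁴ J·s

2.110 × 10⁻³⁴ J·s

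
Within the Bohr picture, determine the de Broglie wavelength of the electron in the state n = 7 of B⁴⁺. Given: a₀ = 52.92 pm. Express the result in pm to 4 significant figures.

465.5 pm

The Bohr quantisation condition is nλ = 2πr_n.
r_n = n²a₀/Z = 518.6 pm
λ = 2πr_n/n = 2π·518.6/7 = 465.5 pm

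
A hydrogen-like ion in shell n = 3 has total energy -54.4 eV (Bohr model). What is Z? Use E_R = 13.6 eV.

6

E_n = −E_R Z²/n² ⇒ Z² = −E_n n²/E_R = 54.4 × 3² / 13.6 ≈ 36.00
Z = 6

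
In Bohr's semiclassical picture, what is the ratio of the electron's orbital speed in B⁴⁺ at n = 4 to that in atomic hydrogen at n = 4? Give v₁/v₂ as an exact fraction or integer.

5

v ∝ Z^1 · n^-1
v₁/v₂ = (5/1)^1 · (4/4)^-1 = 5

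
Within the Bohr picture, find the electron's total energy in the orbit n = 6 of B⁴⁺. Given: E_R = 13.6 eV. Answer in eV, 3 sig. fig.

E_n = −E_R·Z²/n² = −13.6 × 5²/6² = -9.44 eV

-9.44 eV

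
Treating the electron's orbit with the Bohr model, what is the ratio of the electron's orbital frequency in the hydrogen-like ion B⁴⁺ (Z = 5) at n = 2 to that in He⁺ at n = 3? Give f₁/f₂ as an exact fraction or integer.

675/32

f ∝ Z^2 · n^-3
f₁/f₂ = (5/2)^2 · (2/3)^-3 = 675/32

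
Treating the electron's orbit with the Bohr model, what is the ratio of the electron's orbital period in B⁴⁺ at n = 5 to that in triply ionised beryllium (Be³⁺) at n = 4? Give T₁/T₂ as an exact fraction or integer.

5/4

T ∝ Z^-2 · n^3
T₁/T₂ = (5/4)^-2 · (5/4)^3 = 5/4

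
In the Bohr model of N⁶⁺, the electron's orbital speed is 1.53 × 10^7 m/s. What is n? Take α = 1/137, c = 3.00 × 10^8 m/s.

1

v_n = Zαc/n ⇒ n = Zαc/v = 7 × 0.00730 × 3.00 × 10^8 / 1.53 × 10^7 ≈ 1.00
n = 1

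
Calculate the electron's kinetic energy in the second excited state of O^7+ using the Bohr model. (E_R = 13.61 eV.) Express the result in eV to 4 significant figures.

For a Coulomb orbit the virial theorem gives K = −E_n.
E_n = −E_R·Z²/n², so K = E_R·Z²/n² = 13.61 × 8²/3² = 96.78 eV

96.78 eV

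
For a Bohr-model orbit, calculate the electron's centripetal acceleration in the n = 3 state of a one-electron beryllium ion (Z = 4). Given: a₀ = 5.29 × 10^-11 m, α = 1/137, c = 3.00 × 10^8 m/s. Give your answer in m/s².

7.16 × 10^22 m/s²

r = n²a₀/Z = 1.19 × 10^-10 m, v = Zαc/n = 2.92 × 10^6 m/s
a = v²/r = (2.92 × 10^6)² / 1.19 × 10^-10 = 7.16 × 10^22 m/s²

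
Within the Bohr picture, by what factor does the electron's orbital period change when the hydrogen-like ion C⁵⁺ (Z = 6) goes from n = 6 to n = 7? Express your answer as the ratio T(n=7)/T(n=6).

T ∝ Z^-2 · n^3; with Z fixed, T ∝ n^3.
T(n=7)/T(n=6) = (7/6)^3 = 343/216

343/216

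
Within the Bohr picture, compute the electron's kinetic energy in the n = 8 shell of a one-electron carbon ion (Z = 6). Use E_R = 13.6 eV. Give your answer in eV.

7.65 eV

For a Coulomb orbit the virial theorem gives K = −E_n.
E_n = −E_R·Z²/n², so K = E_R·Z²/n² = 13.6 × 6²/8² = 7.65 eV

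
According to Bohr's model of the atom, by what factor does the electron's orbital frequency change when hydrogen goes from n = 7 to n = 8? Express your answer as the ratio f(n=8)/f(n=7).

f ∝ Z^2 · n^-3; with Z fixed, f ∝ n^-3.
f(n=8)/f(n=7) = (8/7)^-3 = 343/512

343/512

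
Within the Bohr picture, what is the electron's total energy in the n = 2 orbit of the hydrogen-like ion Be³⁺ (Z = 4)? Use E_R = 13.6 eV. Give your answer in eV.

E_n = −E_R·Z²/n² = −13.6 × 4²/2² = -54.4 eV

-54.4 eV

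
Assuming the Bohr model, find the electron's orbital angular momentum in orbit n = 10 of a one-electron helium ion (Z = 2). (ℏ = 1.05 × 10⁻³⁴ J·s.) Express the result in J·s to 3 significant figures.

1.05 × 10⁻³³ J·s

L_n = nℏ = 10 × 1.05 × 10⁻³⁴ = 1.05 × 10⁻³³ J·s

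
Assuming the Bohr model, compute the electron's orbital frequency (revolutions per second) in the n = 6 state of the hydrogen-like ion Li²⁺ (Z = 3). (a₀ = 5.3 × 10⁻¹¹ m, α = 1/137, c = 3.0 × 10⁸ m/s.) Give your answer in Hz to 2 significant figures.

2.7 × 10¹⁴ Hz

r = n²a₀/Z = 6.4 × 10⁻¹⁰ m, v = Zαc/n = 1.1 × 10⁶ m/s
f = v/(2πr) = 2.7 × 10¹⁴ Hz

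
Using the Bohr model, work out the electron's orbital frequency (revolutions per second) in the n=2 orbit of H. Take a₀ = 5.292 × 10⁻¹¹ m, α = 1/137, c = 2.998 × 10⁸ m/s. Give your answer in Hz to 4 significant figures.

r = n²a₀/Z = 2.117 × 10⁻¹⁰ m, v = Zαc/n = 1.094 × 10⁶ m/s
f = v/(2πr) = 8.227 × 10¹⁴ Hz

8.227 × 10¹⁴ Hz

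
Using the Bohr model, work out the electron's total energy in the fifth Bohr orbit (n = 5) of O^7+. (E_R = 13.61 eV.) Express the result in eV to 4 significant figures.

-34.84 eV

E_n = −E_R·Z²/n² = −13.61 × 8²/5² = -34.84 eV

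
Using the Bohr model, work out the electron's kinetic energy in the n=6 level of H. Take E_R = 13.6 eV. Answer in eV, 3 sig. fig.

0.378 eV

For a Coulomb orbit the virial theorem gives K = −E_n.
E_n = −E_R·Z²/n², so K = E_R·Z²/n² = 13.6 × 1²/6² = 0.378 eV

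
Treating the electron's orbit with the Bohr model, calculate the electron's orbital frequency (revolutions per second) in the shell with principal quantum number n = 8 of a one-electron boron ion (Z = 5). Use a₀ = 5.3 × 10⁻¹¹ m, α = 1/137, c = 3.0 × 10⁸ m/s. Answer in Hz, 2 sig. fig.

3.2 × 10¹⁴ Hz

r = n²a₀/Z = 6.8 × 10⁻¹⁰ m, v = Zαc/n = 1.4 × 10⁶ m/s
f = v/(2πr) = 3.2 × 10¹⁴ Hz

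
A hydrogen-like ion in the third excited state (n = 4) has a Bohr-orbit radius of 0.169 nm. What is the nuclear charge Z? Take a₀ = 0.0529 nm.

r_n = n²a₀/Z ⇒ Z = n²a₀/r = 4² × 0.0529 / 0.169 ≈ 5.01
Z = 5

5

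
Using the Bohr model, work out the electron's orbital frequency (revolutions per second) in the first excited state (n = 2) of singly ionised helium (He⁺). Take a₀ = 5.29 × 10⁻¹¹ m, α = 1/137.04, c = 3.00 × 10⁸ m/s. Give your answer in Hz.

3.29 × 10¹⁵ Hz

r = n²a₀/Z = 1.06 × 10⁻¹⁰ m, v = Zαc/n = 2.19 × 10⁶ m/s
f = v/(2πr) = 3.29 × 10¹⁵ Hz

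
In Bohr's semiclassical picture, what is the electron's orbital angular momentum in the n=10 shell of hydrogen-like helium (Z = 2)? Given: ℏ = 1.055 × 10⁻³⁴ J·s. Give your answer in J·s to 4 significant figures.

L_n = nℏ = 10 × 1.055 × 10⁻³⁴ = 1.055 × 10⁻³³ J·s

1.055 × 10⁻³³ J·s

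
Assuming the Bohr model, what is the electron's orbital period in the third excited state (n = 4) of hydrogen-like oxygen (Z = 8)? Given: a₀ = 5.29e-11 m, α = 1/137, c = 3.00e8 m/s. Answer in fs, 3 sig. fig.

0.152 fs

r = n²a₀/Z = 4²·5.29e-11/8 = 1.06e-10 m
v = Zαc/n = 8·0.00730·3.00e8/4 = 4.38e6 m/s
T = 2πr/v = 1.52e-16 s = 0.152 fs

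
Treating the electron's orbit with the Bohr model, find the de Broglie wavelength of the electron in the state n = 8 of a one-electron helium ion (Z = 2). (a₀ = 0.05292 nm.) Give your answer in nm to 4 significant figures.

The Bohr quantisation condition is nλ = 2πr_n.
r_n = n²a₀/Z = 1.693 nm
λ = 2πr_n/n = 2π·1.693/8 = 1.330 nm

1.330 nm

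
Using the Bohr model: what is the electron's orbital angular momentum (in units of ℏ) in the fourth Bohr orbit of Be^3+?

L_n = nℏ, so L/ℏ = n = 4.

4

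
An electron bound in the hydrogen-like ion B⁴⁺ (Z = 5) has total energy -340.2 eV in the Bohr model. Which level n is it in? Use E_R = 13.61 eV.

E_n = −E_R Z²/n² ⇒ n² = E_R Z²/(−E_n) = 13.61 × 5² / 340.2 ≈ 1.00
n = 1

1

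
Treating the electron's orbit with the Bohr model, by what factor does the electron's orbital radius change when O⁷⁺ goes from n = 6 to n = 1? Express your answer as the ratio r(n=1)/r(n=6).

r ∝ Z^-1 · n^2; with Z fixed, r ∝ n^2.
r(n=1)/r(n=6) = (1/6)^2 = 1/36

1/36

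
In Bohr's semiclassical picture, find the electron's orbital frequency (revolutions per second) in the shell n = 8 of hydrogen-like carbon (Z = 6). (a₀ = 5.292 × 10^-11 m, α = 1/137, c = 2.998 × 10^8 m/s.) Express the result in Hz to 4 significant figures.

4.627 × 10^14 Hz

r = n²a₀/Z = 5.645 × 10^-10 m, v = Zαc/n = 1.641 × 10^6 m/s
f = v/(2πr) = 4.627 × 10^14 Hz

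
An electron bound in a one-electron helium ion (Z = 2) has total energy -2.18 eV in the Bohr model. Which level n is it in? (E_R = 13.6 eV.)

E_n = −E_R Z²/n² ⇒ n² = E_R Z²/(−E_n) = 13.6 × 2² / 2.18 ≈ 24.95
n = 5

5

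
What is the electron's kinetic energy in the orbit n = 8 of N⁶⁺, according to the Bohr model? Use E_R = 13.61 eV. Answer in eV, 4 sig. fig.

For a Coulomb orbit the virial theorem gives K = −E_n.
E_n = −E_R·Z²/n², so K = E_R·Z²/n² = 13.61 × 7²/8² = 10.42 eV

10.42 eV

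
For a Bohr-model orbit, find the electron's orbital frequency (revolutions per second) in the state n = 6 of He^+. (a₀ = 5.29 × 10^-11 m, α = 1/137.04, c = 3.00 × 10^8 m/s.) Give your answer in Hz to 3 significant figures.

1.22 × 10^14 Hz

r = n²a₀/Z = 9.52 × 10^-10 m, v = Zαc/n = 7.30 × 10^5 m/s
f = v/(2πr) = 1.22 × 10^14 Hz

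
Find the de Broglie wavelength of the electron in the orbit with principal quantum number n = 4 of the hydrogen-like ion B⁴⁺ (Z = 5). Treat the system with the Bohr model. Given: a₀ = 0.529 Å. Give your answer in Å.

2.66 Å

The Bohr quantisation condition is nλ = 2πr_n.
r_n = n²a₀/Z = 1.69 Å
λ = 2πr_n/n = 2π·1.69/4 = 2.66 Å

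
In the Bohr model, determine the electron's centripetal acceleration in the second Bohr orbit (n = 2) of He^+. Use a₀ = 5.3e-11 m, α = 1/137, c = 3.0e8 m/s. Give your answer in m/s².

4.5e22 m/s²

r = n²a₀/Z = 1.1e-10 m, v = Zαc/n = 2.2e6 m/s
a = v²/r = (2.2e6)² / 1.1e-10 = 4.5e22 m/s²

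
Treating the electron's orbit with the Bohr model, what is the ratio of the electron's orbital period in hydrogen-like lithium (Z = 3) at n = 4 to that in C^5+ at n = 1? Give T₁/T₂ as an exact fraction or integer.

256

T ∝ Z^-2 · n^3
T₁/T₂ = (3/6)^-2 · (4/1)^3 = 256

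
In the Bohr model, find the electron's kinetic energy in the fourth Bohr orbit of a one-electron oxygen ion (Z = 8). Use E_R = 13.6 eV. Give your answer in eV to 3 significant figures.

For a Coulomb orbit the virial theorem gives K = −E_n.
E_n = −E_R·Z²/n², so K = E_R·Z²/n² = 13.6 × 8²/4² = 54.4 eV

54.4 eV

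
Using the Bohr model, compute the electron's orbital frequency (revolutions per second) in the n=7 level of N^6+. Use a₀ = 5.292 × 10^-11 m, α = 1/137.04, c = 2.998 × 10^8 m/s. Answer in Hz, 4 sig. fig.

r = n²a₀/Z = 3.704 × 10^-10 m, v = Zαc/n = 2.188 × 10^6 m/s
f = v/(2πr) = 9.399 × 10^14 Hz

9.399 × 10^14 Hz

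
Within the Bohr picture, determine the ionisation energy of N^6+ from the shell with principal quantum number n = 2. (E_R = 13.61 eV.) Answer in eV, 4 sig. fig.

166.7 eV

E_n = −E_R·Z²/n² = −13.61 × 7²/2² eV = -166.7 eV
Ionisation energy = −E_n = 166.7 eV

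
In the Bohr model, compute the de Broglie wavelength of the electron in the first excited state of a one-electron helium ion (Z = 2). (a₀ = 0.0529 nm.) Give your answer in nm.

0.332 nm

The Bohr quantisation condition is nλ = 2πr_n.
r_n = n²a₀/Z = 0.106 nm
λ = 2πr_n/n = 2π·0.106/2 = 0.332 nm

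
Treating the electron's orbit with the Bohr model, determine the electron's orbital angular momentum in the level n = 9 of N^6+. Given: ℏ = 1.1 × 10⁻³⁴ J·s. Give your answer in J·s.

9.9 × 10⁻³⁴ J·s

L_n = nℏ = 9 × 1.1 × 10⁻³⁴ = 9.9 × 10⁻³⁴ J·s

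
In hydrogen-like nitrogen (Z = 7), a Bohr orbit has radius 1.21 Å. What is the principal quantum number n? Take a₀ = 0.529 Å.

4

r_n = n²a₀/Z ⇒ n² = rZ/a₀ = 1.21 × 7 / 0.529 ≈ 16.01
n = 4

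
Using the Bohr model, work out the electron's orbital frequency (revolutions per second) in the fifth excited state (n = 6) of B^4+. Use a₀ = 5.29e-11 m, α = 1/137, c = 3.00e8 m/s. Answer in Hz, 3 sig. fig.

r = n²a₀/Z = 3.81e-10 m, v = Zαc/n = 1.82e6 m/s
f = v/(2πr) = 7.63e14 Hz

7.63e14 Hz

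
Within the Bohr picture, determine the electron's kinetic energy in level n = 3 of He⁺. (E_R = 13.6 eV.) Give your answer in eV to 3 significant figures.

For a Coulomb orbit the virial theorem gives K = −E_n.
E_n = −E_R·Z²/n², so K = E_R·Z²/n² = 13.6 × 2²/3² = 6.04 eV

6.04 eV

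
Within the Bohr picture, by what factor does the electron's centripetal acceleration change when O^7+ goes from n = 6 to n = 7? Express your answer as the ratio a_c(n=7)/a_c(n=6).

1296/2401

a_c ∝ Z^3 · n^-4; with Z fixed, a_c ∝ n^-4.
a_c(n=7)/a_c(n=6) = (7/6)^-4 = 1296/2401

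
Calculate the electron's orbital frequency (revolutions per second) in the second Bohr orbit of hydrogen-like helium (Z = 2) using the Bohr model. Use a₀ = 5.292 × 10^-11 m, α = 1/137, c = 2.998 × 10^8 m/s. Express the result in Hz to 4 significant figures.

r = n²a₀/Z = 1.058 × 10^-10 m, v = Zαc/n = 2.188 × 10^6 m/s
f = v/(2πr) = 3.291 × 10^15 Hz

3.291 × 10^15 Hz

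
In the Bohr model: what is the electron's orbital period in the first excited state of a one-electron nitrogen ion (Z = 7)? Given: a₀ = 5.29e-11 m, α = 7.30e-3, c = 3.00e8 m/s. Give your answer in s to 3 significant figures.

2.48e-17 s

r = n²a₀/Z = 2²·5.29e-11/7 = 3.02e-11 m
v = Zαc/n = 7·0.00730·3.00e8/2 = 7.67e6 m/s
T = 2πr/v = 2.48e-17 s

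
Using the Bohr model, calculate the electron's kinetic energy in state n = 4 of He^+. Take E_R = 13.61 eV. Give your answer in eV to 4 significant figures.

3.402 eV

For a Coulomb orbit the virial theorem gives K = −E_n.
E_n = −E_R·Z²/n², so K = E_R·Z²/n² = 13.61 × 2²/4² = 3.402 eV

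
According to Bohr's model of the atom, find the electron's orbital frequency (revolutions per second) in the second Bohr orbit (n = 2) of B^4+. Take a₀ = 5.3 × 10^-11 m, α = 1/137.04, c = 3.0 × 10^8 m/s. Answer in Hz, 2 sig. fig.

2.1 × 10^16 Hz

r = n²a₀/Z = 4.2 × 10^-11 m, v = Zαc/n = 5.5 × 10^6 m/s
f = v/(2πr) = 2.1 × 10^16 Hz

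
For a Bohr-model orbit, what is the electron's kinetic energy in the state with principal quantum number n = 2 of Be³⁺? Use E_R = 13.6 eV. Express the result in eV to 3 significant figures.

54.4 eV

For a Coulomb orbit the virial theorem gives K = −E_n.
E_n = −E_R·Z²/n², so K = E_R·Z²/n² = 13.6 × 4²/2² = 54.4 eV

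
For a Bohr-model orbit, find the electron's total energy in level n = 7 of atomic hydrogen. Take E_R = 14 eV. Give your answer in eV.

-0.29 eV

E_n = −E_R·Z²/n² = −14 × 1²/7² = -0.29 eV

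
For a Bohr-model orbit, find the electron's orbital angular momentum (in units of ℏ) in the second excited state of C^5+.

L_n = nℏ, so L/ℏ = n = 3.

3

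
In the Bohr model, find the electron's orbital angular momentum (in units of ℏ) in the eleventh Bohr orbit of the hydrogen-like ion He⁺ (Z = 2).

L_n = nℏ, so L/ℏ = n = 11.

11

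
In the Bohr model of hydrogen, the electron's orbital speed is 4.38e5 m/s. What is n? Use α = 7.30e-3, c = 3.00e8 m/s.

5

v_n = Zαc/n ⇒ n = Zαc/v = 1 × 0.00730 × 3.00e8 / 4.38e5 ≈ 5.00
n = 5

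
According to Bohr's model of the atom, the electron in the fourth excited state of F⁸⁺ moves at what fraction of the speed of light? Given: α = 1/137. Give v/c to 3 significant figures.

0.0131

v_n = Zαc/n, so v/c = Zα/n = 9 × 0.00730 / 5 = 0.0131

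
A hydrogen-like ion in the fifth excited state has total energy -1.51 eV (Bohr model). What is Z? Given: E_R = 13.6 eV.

E_n = −E_R Z²/n² ⇒ Z² = −E_n n²/E_R = 1.51 × 6² / 13.6 ≈ 4.00
Z = 2

2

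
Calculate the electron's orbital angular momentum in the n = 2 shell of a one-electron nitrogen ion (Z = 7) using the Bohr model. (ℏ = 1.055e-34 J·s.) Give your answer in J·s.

2.110e-34 J·s

L_n = nℏ = 2 × 1.055e-34 = 2.110e-34 J·s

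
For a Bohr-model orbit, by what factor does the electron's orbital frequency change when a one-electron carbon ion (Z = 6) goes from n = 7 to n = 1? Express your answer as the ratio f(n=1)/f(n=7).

343

f ∝ Z^2 · n^-3; with Z fixed, f ∝ n^-3.
f(n=1)/f(n=7) = (1/7)^-3 = 343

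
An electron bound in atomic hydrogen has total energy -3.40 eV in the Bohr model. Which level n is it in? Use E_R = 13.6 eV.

2

E_n = −E_R Z²/n² ⇒ n² = E_R Z²/(−E_n) = 13.6 × 1² / 3.40 ≈ 4.00
n = 2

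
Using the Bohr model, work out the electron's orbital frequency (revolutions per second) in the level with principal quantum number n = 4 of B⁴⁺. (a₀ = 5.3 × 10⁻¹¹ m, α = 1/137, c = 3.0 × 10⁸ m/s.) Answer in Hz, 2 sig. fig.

r = n²a₀/Z = 1.7 × 10⁻¹⁰ m, v = Zαc/n = 2.7 × 10⁶ m/s
f = v/(2πr) = 2.6 × 10¹⁵ Hz

2.6 × 10¹⁵ Hz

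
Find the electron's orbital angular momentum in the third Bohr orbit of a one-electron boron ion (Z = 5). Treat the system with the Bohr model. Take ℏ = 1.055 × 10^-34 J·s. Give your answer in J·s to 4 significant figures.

3.165 × 10^-34 J·s

L_n = nℏ = 3 × 1.055 × 10^-34 = 3.165 × 10^-34 J·s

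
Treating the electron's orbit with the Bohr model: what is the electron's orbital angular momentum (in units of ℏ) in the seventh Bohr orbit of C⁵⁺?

L_n = nℏ, so L/ℏ = n = 7.

7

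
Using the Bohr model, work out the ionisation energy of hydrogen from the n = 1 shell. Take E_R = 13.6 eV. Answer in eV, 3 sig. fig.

E_n = −E_R·Z²/n² = −13.6 × 1²/1² eV = -13.6 eV
Ionisation energy = −E_n = 13.6 eV

13.6 eV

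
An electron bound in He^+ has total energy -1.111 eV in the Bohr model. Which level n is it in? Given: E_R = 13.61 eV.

E_n = −E_R Z²/n² ⇒ n² = E_R Z²/(−E_n) = 13.61 × 2² / 1.111 ≈ 49.00
n = 7

7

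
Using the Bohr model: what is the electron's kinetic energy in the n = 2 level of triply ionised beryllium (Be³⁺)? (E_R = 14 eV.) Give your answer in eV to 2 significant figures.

For a Coulomb orbit the virial theorem gives K = −E_n.
E_n = −E_R·Z²/n², so K = E_R·Z²/n² = 14 × 4²/2² = 56 eV

56 eV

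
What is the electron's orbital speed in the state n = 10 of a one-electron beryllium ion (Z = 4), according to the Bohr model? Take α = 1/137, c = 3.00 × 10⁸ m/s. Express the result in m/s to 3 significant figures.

v_n = Zαc/n = 4 × 0.00730 × 3.00 × 10⁸ / 10
    = 8.76 × 10⁵ m/s

8.76 × 10⁵ m/s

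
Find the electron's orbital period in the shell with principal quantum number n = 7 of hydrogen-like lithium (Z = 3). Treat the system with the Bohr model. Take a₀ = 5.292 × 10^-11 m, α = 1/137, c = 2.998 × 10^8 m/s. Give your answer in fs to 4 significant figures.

r = n²a₀/Z = 7²·5.292 × 10^-11/3 = 8.644 × 10^-10 m
v = Zαc/n = 3·0.007299·2.998 × 10^8/7 = 9.379 × 10^5 m/s
T = 2πr/v = 5.791 × 10^-15 s = 5.791 fs

5.791 fs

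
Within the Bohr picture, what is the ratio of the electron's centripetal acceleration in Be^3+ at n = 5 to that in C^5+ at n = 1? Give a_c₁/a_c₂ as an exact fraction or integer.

a_c ∝ Z^3 · n^-4
a_c₁/a_c₂ = (4/6)^3 · (5/1)^-4 = 8/16875

8/16875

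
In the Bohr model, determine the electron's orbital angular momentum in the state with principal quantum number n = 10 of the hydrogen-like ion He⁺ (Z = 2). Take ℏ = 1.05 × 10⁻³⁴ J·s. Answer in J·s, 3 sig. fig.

L_n = nℏ = 10 × 1.05 × 10⁻³⁴ = 1.05 × 10⁻³³ J·s

1.05 × 10⁻³³ J·s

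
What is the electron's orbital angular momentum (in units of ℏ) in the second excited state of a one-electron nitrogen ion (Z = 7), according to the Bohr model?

3

L_n = nℏ, so L/ℏ = n = 3.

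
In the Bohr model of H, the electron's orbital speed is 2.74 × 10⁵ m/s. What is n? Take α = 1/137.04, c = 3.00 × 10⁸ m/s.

8

v_n = Zαc/n ⇒ n = Zαc/v = 1 × 0.00730 × 3.00 × 10⁸ / 2.74 × 10⁵ ≈ 7.99
n = 8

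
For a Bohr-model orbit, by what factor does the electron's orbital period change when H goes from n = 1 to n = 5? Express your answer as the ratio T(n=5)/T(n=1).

125

T ∝ Z^-2 · n^3; with Z fixed, T ∝ n^3.
T(n=5)/T(n=1) = (5/1)^3 = 125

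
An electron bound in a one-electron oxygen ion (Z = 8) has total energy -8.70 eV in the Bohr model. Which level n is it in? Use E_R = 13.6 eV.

E_n = −E_R Z²/n² ⇒ n² = E_R Z²/(−E_n) = 13.6 × 8² / 8.70 ≈ 100.05
n = 10

10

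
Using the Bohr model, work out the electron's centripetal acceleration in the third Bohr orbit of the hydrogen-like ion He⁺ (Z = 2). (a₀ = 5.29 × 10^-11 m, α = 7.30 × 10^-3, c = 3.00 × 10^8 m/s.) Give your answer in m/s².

8.95 × 10^21 m/s²

r = n²a₀/Z = 2.38 × 10^-10 m, v = Zαc/n = 1.46 × 10^6 m/s
a = v²/r = (1.46 × 10^6)² / 2.38 × 10^-10 = 8.95 × 10^21 m/s²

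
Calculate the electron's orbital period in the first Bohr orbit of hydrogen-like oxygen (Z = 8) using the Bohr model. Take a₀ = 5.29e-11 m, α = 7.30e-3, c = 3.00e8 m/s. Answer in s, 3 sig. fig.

r = n²a₀/Z = 1²·5.29e-11/8 = 6.61e-12 m
v = Zαc/n = 8·0.00730·3.00e8/1 = 1.75e7 m/s
T = 2πr/v = 2.37e-18 s

2.37e-18 s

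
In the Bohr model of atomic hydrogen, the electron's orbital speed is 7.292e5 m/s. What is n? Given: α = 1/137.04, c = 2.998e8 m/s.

3

v_n = Zαc/n ⇒ n = Zαc/v = 1 × 0.007297 × 2.998e8 / 7.292e5 ≈ 3.00
n = 3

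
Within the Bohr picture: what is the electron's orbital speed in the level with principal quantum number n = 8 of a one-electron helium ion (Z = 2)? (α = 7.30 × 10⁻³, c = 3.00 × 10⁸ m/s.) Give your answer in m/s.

5.47 × 10⁵ m/s

v_n = Zαc/n = 2 × 0.00730 × 3.00 × 10⁸ / 8
    = 5.47 × 10⁵ m/s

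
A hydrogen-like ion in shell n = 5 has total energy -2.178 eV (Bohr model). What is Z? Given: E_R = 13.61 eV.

E_n = −E_R Z²/n² ⇒ Z² = −E_n n²/E_R = 2.178 × 5² / 13.61 ≈ 4.00
Z = 2

2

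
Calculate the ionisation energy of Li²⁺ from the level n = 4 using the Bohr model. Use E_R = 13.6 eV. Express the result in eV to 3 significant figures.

7.65 eV

E_n = −E_R·Z²/n² = −13.6 × 3²/4² eV = -7.65 eV
Ionisation energy = −E_n = 7.65 eV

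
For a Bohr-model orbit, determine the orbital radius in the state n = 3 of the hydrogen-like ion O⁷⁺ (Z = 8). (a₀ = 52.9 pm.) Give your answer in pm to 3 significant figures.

r_n = n²a₀/Z = 3² × 52.9 / 8
    = 9 × 52.9 / 8 = 59.5 pm

59.5 pm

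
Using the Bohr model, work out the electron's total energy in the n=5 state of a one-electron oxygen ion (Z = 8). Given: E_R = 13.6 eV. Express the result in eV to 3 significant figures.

-34.8 eV

E_n = −E_R·Z²/n² = −13.6 × 8²/5² = -34.8 eV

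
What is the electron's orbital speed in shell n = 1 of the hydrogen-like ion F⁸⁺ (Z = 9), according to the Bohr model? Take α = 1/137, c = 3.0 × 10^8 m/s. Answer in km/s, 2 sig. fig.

v_n = Zαc/n = 9 × 0.0073 × 3.0 × 10^8 / 1
    = 2.0 × 10^4 km/s

2.0 × 10^4 km/s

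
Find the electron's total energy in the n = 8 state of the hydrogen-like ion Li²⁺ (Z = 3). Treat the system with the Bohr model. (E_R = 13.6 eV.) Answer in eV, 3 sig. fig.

E_n = −E_R·Z²/n² = −13.6 × 3²/8² = -1.91 eV

-1.91 eV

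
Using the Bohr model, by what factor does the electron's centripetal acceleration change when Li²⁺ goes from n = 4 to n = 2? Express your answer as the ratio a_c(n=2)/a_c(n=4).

a_c ∝ Z^3 · n^-4; with Z fixed, a_c ∝ n^-4.
a_c(n=2)/a_c(n=4) = (2/4)^-4 = 16

16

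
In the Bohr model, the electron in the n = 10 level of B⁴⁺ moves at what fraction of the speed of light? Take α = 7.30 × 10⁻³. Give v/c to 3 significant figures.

0.00365

v_n = Zαc/n, so v/c = Zα/n = 5 × 0.00730 / 10 = 0.00365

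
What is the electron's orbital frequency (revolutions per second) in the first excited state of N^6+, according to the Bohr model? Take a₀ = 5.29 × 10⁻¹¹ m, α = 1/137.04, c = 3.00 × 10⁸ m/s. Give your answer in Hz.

4.03 × 10¹⁶ Hz

r = n²a₀/Z = 3.02 × 10⁻¹¹ m, v = Zαc/n = 7.66 × 10⁶ m/s
f = v/(2πr) = 4.03 × 10¹⁶ Hz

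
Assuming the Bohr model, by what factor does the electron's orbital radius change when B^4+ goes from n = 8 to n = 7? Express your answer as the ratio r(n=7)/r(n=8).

49/64

r ∝ Z^-1 · n^2; with Z fixed, r ∝ n^2.
r(n=7)/r(n=8) = (7/8)^2 = 49/64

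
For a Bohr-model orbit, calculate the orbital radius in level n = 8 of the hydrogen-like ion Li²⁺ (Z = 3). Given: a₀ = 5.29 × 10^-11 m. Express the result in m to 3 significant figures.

1.13 × 10^-9 m

r_n = n²a₀/Z = 8² × 5.29 × 10^-11 / 3
    = 64 × 5.29 × 10^-11 / 3 = 1.13 × 10^-9 m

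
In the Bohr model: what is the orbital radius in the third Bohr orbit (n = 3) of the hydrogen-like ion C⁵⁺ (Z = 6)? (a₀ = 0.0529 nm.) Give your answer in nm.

r_n = n²a₀/Z = 3² × 0.0529 / 6
    = 9 × 0.0529 / 6 = 0.0794 nm

0.0794 nm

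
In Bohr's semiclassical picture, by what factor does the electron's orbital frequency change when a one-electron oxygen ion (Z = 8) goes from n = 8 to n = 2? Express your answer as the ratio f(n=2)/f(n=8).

64

f ∝ Z^2 · n^-3; with Z fixed, f ∝ n^-3.
f(n=2)/f(n=8) = (2/8)^-3 = 64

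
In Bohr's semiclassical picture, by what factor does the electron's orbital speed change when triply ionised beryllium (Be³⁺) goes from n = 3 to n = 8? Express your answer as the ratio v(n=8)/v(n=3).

v ∝ Z^1 · n^-1; with Z fixed, v ∝ n^-1.
v(n=8)/v(n=3) = (8/3)^-1 = 3/8

3/8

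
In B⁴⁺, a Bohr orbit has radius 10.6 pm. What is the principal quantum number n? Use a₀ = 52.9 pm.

r_n = n²a₀/Z ⇒ n² = rZ/a₀ = 10.6 × 5 / 52.9 ≈ 1.00
n = 1

1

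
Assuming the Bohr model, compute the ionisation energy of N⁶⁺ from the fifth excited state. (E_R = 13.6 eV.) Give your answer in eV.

E_n = −E_R·Z²/n² = −13.6 × 7²/6² eV = -18.5 eV
Ionisation energy = −E_n = 18.5 eV

18.5 eV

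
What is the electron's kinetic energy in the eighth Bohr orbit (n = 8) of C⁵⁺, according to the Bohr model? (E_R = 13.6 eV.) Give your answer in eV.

For a Coulomb orbit the virial theorem gives K = −E_n.
E_n = −E_R·Z²/n², so K = E_R·Z²/n² = 13.6 × 6²/8² = 7.65 eV

7.65 eV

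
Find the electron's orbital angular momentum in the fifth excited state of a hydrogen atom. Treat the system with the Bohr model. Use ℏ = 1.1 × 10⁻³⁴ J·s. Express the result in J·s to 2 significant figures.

L_n = nℏ = 6 × 1.1 × 10⁻³⁴ = 6.6 × 10⁻³⁴ J·s

6.6 × 10⁻³⁴ J·s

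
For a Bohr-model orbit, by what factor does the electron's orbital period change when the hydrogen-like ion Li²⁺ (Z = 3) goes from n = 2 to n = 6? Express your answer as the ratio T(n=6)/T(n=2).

27

T ∝ Z^-2 · n^3; with Z fixed, T ∝ n^3.
T(n=6)/T(n=2) = (6/2)^3 = 27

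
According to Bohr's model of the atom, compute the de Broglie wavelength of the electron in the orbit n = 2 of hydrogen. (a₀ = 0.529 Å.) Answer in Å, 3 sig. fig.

6.65 Å

The Bohr quantisation condition is nλ = 2πr_n.
r_n = n²a₀/Z = 2.12 Å
λ = 2πr_n/n = 2π·2.12/2 = 6.65 Å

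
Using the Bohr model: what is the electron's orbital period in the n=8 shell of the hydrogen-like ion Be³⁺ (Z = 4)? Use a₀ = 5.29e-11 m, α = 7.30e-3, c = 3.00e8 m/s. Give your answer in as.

4860 as

r = n²a₀/Z = 8²·5.29e-11/4 = 8.46e-10 m
v = Zαc/n = 4·0.00730·3.00e8/8 = 1.09e6 m/s
T = 2πr/v = 4.86e-15 s = 4860 as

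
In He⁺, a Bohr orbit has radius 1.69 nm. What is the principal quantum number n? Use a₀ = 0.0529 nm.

8

r_n = n²a₀/Z ⇒ n² = rZ/a₀ = 1.69 × 2 / 0.0529 ≈ 63.89
n = 8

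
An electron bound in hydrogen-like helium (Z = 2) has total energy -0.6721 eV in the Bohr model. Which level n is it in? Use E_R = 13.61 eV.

E_n = −E_R Z²/n² ⇒ n² = E_R Z²/(−E_n) = 13.61 × 2² / 0.6721 ≈ 81.00
n = 9

9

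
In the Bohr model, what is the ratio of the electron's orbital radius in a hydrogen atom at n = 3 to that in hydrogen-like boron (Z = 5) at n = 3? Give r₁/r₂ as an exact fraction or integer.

5

r ∝ Z^-1 · n^2
r₁/r₂ = (1/5)^-1 · (3/3)^2 = 5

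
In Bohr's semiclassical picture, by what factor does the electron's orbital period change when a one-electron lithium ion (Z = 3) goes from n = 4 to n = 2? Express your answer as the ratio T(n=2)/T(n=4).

T ∝ Z^-2 · n^3; with Z fixed, T ∝ n^3.
T(n=2)/T(n=4) = (2/4)^3 = 1/8

1/8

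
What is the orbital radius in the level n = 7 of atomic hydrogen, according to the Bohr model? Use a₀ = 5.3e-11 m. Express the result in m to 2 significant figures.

2.6e-9 m

r_n = n²a₀/Z = 7² × 5.3e-11 / 1
    = 49 × 5.3e-11 / 1 = 2.6e-9 m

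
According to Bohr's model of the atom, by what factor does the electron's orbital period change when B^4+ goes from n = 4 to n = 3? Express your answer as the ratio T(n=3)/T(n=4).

T ∝ Z^-2 · n^3; with Z fixed, T ∝ n^3.
T(n=3)/T(n=4) = (3/4)^3 = 27/64

27/64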